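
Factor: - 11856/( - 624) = 19= 19^1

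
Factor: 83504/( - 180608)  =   - 307/664  =  - 2^( - 3 )*83^(-1 ) *307^1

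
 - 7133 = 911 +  - 8044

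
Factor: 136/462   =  68/231 = 2^2*3^( - 1 )*7^( - 1) *11^( - 1 ) *17^1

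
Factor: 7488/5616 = 4/3 =2^2*3^ ( - 1) 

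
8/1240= 1/155 = 0.01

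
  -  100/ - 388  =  25/97= 0.26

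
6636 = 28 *237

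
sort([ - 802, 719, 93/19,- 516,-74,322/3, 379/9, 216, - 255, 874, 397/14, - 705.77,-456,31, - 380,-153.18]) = [ - 802, - 705.77, - 516, - 456, - 380, - 255,-153.18, - 74, 93/19, 397/14  ,  31,  379/9, 322/3 , 216,719,874 ] 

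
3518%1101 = 215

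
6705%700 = 405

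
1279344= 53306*24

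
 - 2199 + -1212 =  -3411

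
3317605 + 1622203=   4939808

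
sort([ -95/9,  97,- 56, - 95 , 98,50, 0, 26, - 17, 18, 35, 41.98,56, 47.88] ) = [ - 95, - 56,-17 , - 95/9,0,18,  26, 35,41.98, 47.88 , 50,56, 97, 98]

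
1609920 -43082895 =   -  41472975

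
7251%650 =101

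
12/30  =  2/5 = 0.40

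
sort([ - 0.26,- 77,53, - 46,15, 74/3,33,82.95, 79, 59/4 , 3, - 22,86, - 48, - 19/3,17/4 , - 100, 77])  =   [-100, - 77, - 48, - 46,- 22, - 19/3 , - 0.26,3, 17/4 , 59/4, 15, 74/3,33,53,  77, 79, 82.95,86]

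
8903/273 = 32 + 167/273=32.61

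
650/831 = 650/831   =  0.78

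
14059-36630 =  - 22571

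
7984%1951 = 180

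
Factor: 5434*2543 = 13818662  =  2^1*11^1*13^1*19^1*2543^1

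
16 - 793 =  - 777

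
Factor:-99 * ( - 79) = 7821 = 3^2*11^1  *  79^1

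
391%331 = 60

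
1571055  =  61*25755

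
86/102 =43/51 = 0.84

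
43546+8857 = 52403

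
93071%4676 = 4227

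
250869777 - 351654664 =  - 100784887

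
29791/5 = 29791/5 = 5958.20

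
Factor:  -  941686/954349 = -2^1*11^ ( - 1)*101^( - 1 )*157^1*859^( - 1)*2999^1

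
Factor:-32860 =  - 2^2 * 5^1*31^1 * 53^1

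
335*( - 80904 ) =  - 27102840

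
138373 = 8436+129937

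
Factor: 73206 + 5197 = 13^1*37^1*163^1=78403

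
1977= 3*659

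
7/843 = 7/843 = 0.01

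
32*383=12256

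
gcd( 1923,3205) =641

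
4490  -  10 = 4480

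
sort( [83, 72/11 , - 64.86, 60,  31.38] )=[ - 64.86,72/11,31.38,60 , 83 ]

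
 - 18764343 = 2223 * ( - 8441)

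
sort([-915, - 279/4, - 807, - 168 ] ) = [ - 915, - 807,-168, - 279/4]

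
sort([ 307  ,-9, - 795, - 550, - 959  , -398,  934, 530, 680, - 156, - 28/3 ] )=[-959,  -  795, - 550,  -  398, - 156, - 28/3, -9, 307, 530 , 680,  934 ] 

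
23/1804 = 23/1804 = 0.01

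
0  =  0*5439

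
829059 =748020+81039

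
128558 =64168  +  64390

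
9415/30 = 1883/6 = 313.83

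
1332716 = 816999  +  515717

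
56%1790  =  56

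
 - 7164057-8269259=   -  15433316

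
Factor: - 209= - 11^1*19^1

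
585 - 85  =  500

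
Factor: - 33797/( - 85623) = 3^(-1 )*28541^(-1 )*33797^1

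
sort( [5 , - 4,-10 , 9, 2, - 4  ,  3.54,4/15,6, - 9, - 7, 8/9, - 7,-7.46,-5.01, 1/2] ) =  [-10, - 9, - 7.46, - 7,-7, -5.01, -4,-4,4/15, 1/2,  8/9 , 2,3.54 , 5, 6, 9] 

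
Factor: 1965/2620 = 2^ ( - 2)*3^1=3/4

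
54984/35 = 1570 + 34/35 =1570.97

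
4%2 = 0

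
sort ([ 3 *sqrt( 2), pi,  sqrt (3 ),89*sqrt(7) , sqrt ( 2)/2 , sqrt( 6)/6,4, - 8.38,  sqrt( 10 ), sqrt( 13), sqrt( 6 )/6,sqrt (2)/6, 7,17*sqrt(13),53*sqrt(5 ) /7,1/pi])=[-8.38,sqrt(2)/6,1/pi,sqrt(6)/6,sqrt(6)/6,sqrt( 2)/2,  sqrt(3 ),pi, sqrt( 10),sqrt(13 ), 4,3*sqrt( 2), 7,53*sqrt ( 5) /7, 17*sqrt( 13),89 * sqrt(7)]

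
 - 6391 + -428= - 6819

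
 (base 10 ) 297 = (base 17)108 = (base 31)9I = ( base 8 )451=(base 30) 9r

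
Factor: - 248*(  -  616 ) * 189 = 2^6*3^3*7^2 *11^1*31^1= 28873152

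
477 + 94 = 571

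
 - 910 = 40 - 950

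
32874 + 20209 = 53083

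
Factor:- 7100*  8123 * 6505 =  - 2^2*5^3*71^1*1301^1*8123^1  =  - 375164816500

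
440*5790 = 2547600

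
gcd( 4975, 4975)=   4975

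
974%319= 17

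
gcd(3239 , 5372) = 79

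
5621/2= 5621/2 = 2810.50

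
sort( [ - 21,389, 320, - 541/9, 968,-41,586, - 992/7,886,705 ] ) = [ - 992/7,-541/9, - 41, - 21, 320, 389,586,705, 886, 968]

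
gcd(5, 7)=1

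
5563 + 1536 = 7099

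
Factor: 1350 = 2^1*3^3*5^2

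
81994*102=8363388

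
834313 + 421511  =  1255824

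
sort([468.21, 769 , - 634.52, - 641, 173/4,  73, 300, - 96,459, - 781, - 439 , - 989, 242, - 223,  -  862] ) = [-989, - 862, - 781, - 641, - 634.52, - 439,- 223,  -  96,173/4, 73,242, 300, 459,468.21,769 ]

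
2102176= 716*2936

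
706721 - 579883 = 126838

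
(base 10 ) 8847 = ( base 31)96c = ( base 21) k16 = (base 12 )5153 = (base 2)10001010001111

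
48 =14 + 34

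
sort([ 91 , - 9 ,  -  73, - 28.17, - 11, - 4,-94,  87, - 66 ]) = [ - 94, - 73, - 66, - 28.17, - 11, - 9,- 4, 87,91]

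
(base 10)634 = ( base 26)oa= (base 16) 27a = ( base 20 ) 1be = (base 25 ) 109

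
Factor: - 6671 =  - 7^1*953^1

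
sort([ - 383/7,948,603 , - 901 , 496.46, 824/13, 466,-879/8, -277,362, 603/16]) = [ - 901, - 277, - 879/8 , - 383/7,603/16, 824/13,362, 466,496.46, 603, 948] 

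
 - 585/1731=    - 1 +382/577 = - 0.34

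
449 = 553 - 104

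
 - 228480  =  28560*(-8)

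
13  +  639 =652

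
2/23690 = 1/11845 = 0.00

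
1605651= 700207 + 905444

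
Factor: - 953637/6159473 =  - 3^1 * 241^1*1319^1*6159473^( - 1)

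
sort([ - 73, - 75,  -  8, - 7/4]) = [ - 75, - 73, - 8, - 7/4] 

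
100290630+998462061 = 1098752691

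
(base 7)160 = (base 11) 83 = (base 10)91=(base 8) 133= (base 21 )47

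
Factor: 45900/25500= 9/5  =  3^2 * 5^( - 1) 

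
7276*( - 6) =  - 43656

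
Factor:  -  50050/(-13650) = 11/3 = 3^( - 1 ) * 11^1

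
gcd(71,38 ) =1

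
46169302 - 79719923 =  - 33550621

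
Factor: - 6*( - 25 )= 150 = 2^1*3^1 *5^2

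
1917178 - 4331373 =-2414195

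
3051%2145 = 906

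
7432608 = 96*77423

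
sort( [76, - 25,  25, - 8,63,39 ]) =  [ - 25 , - 8,25,39, 63 , 76 ]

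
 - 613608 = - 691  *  888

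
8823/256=34  +  119/256 =34.46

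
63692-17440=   46252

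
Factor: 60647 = 60647^1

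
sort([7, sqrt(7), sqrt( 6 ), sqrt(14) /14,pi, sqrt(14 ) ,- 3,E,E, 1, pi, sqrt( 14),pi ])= [ - 3, sqrt ( 14) /14,1, sqrt( 6 ), sqrt(7),E, E,pi , pi, pi, sqrt(14),  sqrt( 14),  7 ]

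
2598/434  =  5 + 214/217 = 5.99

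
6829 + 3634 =10463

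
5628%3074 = 2554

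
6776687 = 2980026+3796661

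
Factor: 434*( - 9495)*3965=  - 2^1*3^2  *  5^2* 7^1*13^1*31^1*61^1 * 211^1 = -16339090950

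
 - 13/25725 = -13/25725 =- 0.00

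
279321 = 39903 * 7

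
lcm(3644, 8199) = 32796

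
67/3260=67/3260  =  0.02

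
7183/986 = 7 + 281/986= 7.28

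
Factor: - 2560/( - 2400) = 2^4*3^( - 1)*5^ (-1) = 16/15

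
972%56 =20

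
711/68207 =711/68207 = 0.01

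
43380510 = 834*52015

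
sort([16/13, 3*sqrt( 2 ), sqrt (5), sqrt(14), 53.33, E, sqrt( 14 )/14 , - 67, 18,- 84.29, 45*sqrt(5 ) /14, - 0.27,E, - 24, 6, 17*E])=[ - 84.29 ,- 67, - 24, - 0.27,sqrt( 14) /14, 16/13, sqrt ( 5),E, E, sqrt( 14 ),3 * sqrt( 2),6,45*sqrt( 5 ) /14,  18,17*E, 53.33]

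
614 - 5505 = -4891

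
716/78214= 358/39107 = 0.01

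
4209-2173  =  2036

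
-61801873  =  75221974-137023847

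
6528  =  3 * 2176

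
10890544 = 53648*203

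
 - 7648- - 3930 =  -3718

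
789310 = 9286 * 85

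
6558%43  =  22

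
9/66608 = 9/66608 = 0.00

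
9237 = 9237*1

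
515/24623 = 515/24623 = 0.02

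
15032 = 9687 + 5345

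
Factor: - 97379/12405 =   -  3^( - 1 )*5^( - 1) * 827^( - 1)*97379^1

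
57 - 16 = 41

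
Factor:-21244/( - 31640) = 2^(-1)*5^(-1)*7^( - 1)*47^1 =47/70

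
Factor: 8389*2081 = 17457509 = 2081^1* 8389^1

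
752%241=29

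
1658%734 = 190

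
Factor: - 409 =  - 409^1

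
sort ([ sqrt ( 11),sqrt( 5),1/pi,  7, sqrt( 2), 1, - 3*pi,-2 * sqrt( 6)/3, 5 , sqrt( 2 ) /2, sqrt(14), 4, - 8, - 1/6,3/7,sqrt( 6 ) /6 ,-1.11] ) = [-3*pi, - 8,-2*sqrt(6)/3,-1.11,-1/6, 1/pi,sqrt( 6) /6,3/7, sqrt( 2)/2, 1, sqrt( 2), sqrt( 5), sqrt( 11), sqrt( 14 ),4, 5,7] 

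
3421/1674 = 3421/1674  =  2.04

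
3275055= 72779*45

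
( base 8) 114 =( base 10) 76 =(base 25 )31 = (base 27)2m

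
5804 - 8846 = - 3042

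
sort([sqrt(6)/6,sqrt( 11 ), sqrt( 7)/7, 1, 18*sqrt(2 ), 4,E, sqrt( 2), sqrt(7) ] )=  [ sqrt( 7 )/7,sqrt (6) /6,1,sqrt (2), sqrt(7), E,sqrt ( 11),4,18*sqrt( 2) ] 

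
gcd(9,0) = 9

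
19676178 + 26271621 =45947799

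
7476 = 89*84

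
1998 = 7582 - 5584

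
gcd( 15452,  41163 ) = 1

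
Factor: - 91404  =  -2^2*3^2 * 2539^1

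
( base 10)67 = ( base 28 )2B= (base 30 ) 27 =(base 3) 2111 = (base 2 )1000011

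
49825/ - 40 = -9965/8 = - 1245.62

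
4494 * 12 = 53928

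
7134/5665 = 7134/5665 = 1.26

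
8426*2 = 16852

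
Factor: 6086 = 2^1 * 17^1*179^1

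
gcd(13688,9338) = 58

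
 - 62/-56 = 1 + 3/28=1.11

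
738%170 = 58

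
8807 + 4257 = 13064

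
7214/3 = 2404 + 2/3=2404.67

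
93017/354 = 93017/354 = 262.76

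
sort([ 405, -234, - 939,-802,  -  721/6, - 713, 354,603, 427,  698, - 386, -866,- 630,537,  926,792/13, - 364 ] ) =[- 939,  -  866, -802,-713 ,-630 ,  -  386, -364,  -  234 , - 721/6,792/13,354,405,427,537 , 603,698,926 ]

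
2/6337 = 2/6337  =  0.00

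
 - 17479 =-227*77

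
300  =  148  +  152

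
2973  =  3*991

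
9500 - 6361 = 3139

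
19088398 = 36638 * 521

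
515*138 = 71070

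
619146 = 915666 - 296520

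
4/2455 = 4/2455 = 0.00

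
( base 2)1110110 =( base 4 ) 1312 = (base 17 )6G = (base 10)118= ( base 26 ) 4e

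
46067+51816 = 97883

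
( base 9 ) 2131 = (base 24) 2h7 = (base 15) 6E7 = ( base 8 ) 3037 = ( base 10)1567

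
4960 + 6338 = 11298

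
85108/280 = 21277/70 = 303.96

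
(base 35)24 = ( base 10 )74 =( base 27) 2k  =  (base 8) 112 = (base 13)59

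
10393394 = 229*45386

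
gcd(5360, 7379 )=1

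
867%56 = 27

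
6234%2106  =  2022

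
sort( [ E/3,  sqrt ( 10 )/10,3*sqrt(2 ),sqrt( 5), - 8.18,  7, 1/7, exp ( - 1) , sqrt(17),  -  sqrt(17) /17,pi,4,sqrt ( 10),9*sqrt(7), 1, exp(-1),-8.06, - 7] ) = [ - 8.18,-8.06,- 7, - sqrt(17 )/17,1/7 , sqrt( 10 ) /10,exp(-1 ) , exp (- 1), E/3,1, sqrt( 5),  pi,sqrt(10 ) , 4,sqrt( 17),  3*sqrt(2),7,9 * sqrt( 7 ) ]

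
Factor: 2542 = 2^1* 31^1 * 41^1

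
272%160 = 112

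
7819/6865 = 1  +  954/6865 = 1.14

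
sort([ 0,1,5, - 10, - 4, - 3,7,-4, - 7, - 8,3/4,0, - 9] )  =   [ - 10, - 9,- 8, - 7, - 4 , - 4, - 3, 0, 0,3/4,1, 5 , 7]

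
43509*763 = 33197367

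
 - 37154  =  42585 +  - 79739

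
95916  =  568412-472496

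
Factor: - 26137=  - 59^1*443^1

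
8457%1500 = 957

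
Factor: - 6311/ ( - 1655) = 5^(-1 )*331^( - 1 )*6311^1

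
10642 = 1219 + 9423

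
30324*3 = 90972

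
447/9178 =447/9178 = 0.05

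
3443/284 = 12 + 35/284= 12.12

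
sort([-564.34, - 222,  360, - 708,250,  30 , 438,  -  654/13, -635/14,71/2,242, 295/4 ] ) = [ - 708, - 564.34 , - 222, - 654/13, - 635/14,30, 71/2,  295/4,  242,250,360,  438]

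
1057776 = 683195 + 374581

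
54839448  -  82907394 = -28067946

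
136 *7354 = 1000144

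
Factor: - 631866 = -2^1*3^1*53^1*1987^1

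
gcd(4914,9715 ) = 1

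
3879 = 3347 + 532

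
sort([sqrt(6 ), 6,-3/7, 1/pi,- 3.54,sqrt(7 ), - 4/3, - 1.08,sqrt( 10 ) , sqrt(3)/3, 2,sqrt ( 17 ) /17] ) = [ - 3.54, - 4/3, -1.08, - 3/7,sqrt (17)/17,1/pi,sqrt(3)/3, 2,sqrt(6), sqrt(7) , sqrt( 10 ), 6]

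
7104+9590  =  16694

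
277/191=277/191 = 1.45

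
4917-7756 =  - 2839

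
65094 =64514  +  580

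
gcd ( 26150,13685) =5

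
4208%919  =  532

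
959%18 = 5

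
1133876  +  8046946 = 9180822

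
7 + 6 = 13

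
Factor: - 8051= - 83^1*97^1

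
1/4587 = 1/4587 =0.00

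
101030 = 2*50515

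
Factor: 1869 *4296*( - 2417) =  - 2^3*3^2 * 7^1*89^1 * 179^1*2417^1 =- 19406634408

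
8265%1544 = 545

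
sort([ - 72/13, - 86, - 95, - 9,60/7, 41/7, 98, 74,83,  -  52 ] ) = [ - 95, - 86, - 52, - 9, -72/13,41/7, 60/7, 74, 83,98]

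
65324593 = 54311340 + 11013253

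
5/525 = 1/105 =0.01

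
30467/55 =30467/55 = 553.95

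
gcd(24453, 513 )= 171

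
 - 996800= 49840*( - 20 )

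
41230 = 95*434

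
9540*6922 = 66035880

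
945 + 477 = 1422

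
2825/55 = 565/11 = 51.36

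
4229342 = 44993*94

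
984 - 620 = 364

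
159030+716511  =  875541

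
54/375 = 18/125 = 0.14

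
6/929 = 6/929 = 0.01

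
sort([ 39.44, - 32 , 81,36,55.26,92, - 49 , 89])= [ - 49, -32,36,39.44,55.26,81,89 , 92 ] 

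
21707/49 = 443=   443.00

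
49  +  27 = 76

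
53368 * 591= 31540488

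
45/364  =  45/364 =0.12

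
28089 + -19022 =9067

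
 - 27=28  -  55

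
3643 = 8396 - 4753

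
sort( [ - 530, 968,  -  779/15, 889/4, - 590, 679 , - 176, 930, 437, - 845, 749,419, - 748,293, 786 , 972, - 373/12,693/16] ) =[ - 845, - 748, - 590, - 530,-176, - 779/15, - 373/12,  693/16, 889/4,  293, 419, 437, 679, 749, 786, 930, 968, 972] 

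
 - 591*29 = -17139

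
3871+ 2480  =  6351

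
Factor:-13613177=  -  19^1*716483^1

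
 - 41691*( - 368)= 15342288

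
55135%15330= 9145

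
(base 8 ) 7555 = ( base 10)3949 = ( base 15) 1284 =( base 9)5367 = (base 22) 83B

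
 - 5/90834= - 1 + 90829/90834= -  0.00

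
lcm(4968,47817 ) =382536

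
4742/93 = 50+92/93  =  50.99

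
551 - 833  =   - 282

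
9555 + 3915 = 13470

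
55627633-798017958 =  - 742390325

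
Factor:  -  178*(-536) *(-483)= - 2^4*3^1*7^1*23^1*67^1 *89^1 =- 46082064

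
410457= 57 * 7201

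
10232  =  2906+7326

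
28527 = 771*37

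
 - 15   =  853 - 868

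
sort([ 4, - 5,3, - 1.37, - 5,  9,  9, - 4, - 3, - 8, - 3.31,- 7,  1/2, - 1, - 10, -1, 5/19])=[ - 10, - 8, - 7, - 5,  -  5,-4,- 3.31, - 3, - 1.37, - 1, - 1 , 5/19,1/2, 3,4, 9, 9]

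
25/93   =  25/93 = 0.27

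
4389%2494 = 1895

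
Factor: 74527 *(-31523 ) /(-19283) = 11^(  -  1 )*29^1*1087^1 * 1753^(-1 )*74527^1=2349314621/19283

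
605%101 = 100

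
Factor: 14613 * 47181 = 3^2 * 4871^1 * 15727^1 = 689455953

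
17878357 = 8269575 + 9608782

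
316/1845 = 316/1845 = 0.17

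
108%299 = 108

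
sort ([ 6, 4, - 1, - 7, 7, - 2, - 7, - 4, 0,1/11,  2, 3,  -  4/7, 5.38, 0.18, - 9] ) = [ - 9, - 7, - 7, - 4,-2, - 1, - 4/7 , 0,1/11, 0.18,2, 3, 4, 5.38, 6,7] 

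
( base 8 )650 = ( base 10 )424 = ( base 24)HG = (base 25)go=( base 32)D8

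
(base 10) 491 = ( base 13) 2BA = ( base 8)753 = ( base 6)2135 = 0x1eb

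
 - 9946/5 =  - 9946/5= - 1989.20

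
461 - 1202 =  -741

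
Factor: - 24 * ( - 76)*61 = 111264= 2^5*3^1*19^1*61^1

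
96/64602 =16/10767 = 0.00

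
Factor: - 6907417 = -11^1*627947^1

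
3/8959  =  3/8959 = 0.00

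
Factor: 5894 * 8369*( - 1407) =-69402928602 = - 2^1*3^1*7^2*67^1*421^1*8369^1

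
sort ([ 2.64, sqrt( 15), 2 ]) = [ 2, 2.64,sqrt( 15 )]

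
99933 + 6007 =105940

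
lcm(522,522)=522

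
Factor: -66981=  -  3^1 * 83^1 * 269^1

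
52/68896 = 13/17224 = 0.00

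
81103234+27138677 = 108241911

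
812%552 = 260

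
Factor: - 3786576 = -2^4 * 3^1*78887^1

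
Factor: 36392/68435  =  2^3*5^(  -  1 )*4549^1 * 13687^ ( - 1 ) 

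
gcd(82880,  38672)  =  16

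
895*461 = 412595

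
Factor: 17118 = 2^1*3^3 *317^1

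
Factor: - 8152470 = - 2^1 * 3^2*5^1 * 90583^1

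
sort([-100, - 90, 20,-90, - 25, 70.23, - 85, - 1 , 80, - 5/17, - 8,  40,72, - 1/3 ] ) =[-100,-90,-90,  -  85, - 25, - 8, - 1,  -  1/3, - 5/17 , 20, 40,70.23, 72,  80]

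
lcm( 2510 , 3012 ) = 15060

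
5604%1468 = 1200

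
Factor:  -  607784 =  - 2^3*17^1* 41^1*109^1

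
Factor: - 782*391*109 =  - 33328058 = -2^1 *17^2*23^2 * 109^1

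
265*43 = 11395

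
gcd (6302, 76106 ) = 2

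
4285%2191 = 2094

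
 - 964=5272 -6236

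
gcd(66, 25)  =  1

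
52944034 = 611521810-558577776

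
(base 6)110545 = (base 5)244111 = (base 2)10010001000001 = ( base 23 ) HCC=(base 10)9281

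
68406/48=1425 + 1/8 = 1425.12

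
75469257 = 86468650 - 10999393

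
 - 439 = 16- 455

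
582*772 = 449304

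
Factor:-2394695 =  - 5^1 * 409^1*1171^1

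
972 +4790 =5762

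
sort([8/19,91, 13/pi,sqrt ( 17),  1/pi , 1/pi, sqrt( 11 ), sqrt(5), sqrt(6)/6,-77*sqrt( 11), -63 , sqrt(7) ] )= [ - 77 * sqrt(11 ), - 63, 1/pi, 1/pi, sqrt(6 )/6,8/19,sqrt (5), sqrt(7) , sqrt(11 ),sqrt(17 ),13/pi, 91 ] 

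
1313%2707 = 1313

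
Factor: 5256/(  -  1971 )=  - 2^3*3^(- 1) = - 8/3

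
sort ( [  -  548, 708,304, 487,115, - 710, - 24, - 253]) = [  -  710, - 548, -253,-24, 115,  304,487, 708 ]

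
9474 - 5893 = 3581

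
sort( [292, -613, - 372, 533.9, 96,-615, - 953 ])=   [ - 953, - 615,  -  613,-372,96,292, 533.9 ]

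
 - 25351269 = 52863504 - 78214773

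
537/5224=537/5224 = 0.10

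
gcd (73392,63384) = 3336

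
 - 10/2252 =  - 1 + 1121/1126 = - 0.00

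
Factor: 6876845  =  5^1 * 131^1*10499^1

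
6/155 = 6/155 = 0.04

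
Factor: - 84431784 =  - 2^3*3^1*3517991^1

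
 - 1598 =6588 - 8186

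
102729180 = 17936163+84793017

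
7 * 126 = 882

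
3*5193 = 15579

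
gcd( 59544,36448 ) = 8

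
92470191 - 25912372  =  66557819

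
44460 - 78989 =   -  34529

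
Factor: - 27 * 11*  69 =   -  3^4*11^1*23^1 = - 20493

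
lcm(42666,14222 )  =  42666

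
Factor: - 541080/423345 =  - 216/169  =  -2^3*3^3 * 13^ ( - 2 )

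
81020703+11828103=92848806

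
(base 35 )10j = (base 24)23k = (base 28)1GC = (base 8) 2334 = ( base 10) 1244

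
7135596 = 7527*948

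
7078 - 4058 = 3020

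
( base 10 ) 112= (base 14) 80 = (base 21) 57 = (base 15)77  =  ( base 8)160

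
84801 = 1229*69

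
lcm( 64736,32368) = 64736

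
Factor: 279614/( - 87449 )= -502/157 = - 2^1 * 157^( - 1 )*251^1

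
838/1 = 838 = 838.00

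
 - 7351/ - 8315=7351/8315 = 0.88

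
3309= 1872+1437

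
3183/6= 1061/2 = 530.50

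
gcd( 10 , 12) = 2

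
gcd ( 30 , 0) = 30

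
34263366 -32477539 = 1785827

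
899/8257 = 899/8257=0.11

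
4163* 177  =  736851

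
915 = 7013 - 6098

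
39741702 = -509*(  -  78078)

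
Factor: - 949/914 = -2^( - 1)*13^1 * 73^1* 457^( - 1) 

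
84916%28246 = 178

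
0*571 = 0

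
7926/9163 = 7926/9163=0.87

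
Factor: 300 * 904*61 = 16543200 = 2^5 * 3^1*5^2 * 61^1*113^1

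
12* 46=552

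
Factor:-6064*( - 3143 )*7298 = 2^5 *7^1*41^1*89^1*379^1*449^1   =  139093691296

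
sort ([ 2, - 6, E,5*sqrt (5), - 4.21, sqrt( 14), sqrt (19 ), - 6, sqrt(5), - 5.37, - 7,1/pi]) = [ - 7,-6, - 6, - 5.37,-4.21, 1/pi , 2,sqrt( 5),E,  sqrt(14) , sqrt(19),5  *  sqrt( 5) ] 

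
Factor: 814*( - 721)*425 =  - 2^1*5^2*7^1*11^1*17^1*37^1*103^1 = - 249429950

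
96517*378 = 36483426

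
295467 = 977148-681681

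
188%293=188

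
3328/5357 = 3328/5357 = 0.62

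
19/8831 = 19/8831  =  0.00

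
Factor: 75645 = 3^2*5^1*41^2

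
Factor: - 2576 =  - 2^4 * 7^1*23^1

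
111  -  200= -89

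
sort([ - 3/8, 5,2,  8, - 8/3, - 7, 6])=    [ - 7,-8/3, - 3/8,  2,5, 6,8]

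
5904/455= 12+444/455 = 12.98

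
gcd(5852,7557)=11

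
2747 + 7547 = 10294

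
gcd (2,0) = 2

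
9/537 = 3/179 = 0.02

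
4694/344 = 2347/172 = 13.65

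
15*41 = 615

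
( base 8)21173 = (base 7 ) 34510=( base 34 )7ll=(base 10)8827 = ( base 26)D1D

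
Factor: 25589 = 25589^1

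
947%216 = 83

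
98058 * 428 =41968824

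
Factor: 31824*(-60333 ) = -1920037392 =-2^4*3^3*7^1*13^3*17^2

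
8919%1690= 469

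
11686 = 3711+7975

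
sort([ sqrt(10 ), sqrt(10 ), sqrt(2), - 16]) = [ - 16,sqrt( 2 ), sqrt( 10 ), sqrt( 10 ) ] 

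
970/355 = 194/71 = 2.73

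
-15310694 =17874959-33185653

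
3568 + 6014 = 9582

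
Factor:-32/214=  -  2^4*107^( - 1) = - 16/107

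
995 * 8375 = 8333125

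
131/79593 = 131/79593 = 0.00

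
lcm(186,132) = 4092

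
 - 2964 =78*( - 38) 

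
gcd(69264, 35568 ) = 1872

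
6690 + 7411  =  14101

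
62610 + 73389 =135999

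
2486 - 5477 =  - 2991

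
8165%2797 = 2571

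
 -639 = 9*( - 71 ) 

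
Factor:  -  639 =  - 3^2*71^1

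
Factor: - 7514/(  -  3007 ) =2^1*13^1*17^2*31^( -1) * 97^( - 1 ) 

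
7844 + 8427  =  16271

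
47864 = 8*5983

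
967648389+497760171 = 1465408560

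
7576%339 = 118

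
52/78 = 2/3 = 0.67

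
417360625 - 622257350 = -204896725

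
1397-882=515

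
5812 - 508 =5304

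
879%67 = 8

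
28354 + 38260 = 66614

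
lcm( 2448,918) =7344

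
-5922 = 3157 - 9079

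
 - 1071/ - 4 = 267 + 3/4 = 267.75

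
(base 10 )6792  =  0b1101010001000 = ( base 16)1A88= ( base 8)15210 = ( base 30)7gc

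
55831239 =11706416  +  44124823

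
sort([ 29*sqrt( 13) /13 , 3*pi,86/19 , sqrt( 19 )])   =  [sqrt( 19 ), 86/19, 29*sqrt (13 ) /13,3 * pi]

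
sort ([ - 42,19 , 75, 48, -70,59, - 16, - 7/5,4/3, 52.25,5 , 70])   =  [ - 70 , - 42,-16, - 7/5,4/3, 5,19, 48,  52.25,59,70,75 ]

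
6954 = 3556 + 3398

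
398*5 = 1990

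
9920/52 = 2480/13 = 190.77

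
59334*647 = 38389098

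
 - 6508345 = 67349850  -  73858195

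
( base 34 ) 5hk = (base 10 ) 6378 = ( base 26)9B8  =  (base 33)5S9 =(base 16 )18EA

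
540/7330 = 54/733 = 0.07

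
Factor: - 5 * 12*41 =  - 2460 = -2^2*3^1*5^1 * 41^1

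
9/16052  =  9/16052 = 0.00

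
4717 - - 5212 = 9929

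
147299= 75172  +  72127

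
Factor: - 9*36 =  - 2^2*3^4 = - 324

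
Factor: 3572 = 2^2*19^1*47^1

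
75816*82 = 6216912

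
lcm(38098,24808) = 1066744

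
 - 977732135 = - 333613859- 644118276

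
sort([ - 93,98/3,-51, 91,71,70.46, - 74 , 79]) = [  -  93, - 74,-51,98/3,70.46,71,79 , 91]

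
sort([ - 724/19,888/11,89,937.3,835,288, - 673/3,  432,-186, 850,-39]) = [ - 673/3, - 186, - 39, -724/19, 888/11, 89,288, 432,835,850, 937.3 ]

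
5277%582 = 39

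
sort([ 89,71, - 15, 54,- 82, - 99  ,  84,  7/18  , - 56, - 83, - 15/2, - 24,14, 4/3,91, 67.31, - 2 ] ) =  [ - 99, - 83, - 82, - 56,-24, - 15, - 15/2, - 2, 7/18, 4/3  ,  14,54,  67.31 , 71,84,89, 91]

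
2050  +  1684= 3734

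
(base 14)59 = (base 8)117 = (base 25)34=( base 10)79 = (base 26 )31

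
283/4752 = 283/4752 = 0.06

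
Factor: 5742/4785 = 2^1* 3^1*5^( - 1 ) = 6/5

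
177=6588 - 6411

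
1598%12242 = 1598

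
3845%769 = 0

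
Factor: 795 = 3^1*5^1*53^1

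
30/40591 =30/40591 = 0.00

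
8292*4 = 33168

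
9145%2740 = 925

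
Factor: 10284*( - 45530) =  - 468230520 = -2^3*3^1*5^1*29^1*157^1*857^1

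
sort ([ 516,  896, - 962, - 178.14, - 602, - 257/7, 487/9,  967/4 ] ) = [ - 962,-602, - 178.14, - 257/7, 487/9,  967/4,516,896 ]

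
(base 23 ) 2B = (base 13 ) 45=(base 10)57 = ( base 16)39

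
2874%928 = 90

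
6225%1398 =633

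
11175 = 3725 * 3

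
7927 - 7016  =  911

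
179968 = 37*4864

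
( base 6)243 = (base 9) 120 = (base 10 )99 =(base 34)2v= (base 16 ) 63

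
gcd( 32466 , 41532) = 6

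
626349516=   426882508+199467008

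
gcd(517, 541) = 1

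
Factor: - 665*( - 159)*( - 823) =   -  87019905 = - 3^1*5^1*7^1*19^1*53^1*823^1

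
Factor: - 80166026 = - 2^1*139^1*457^1*631^1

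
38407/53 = 724 + 35/53 =724.66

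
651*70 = 45570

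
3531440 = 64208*55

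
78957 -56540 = 22417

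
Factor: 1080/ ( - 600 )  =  -3^2 * 5^(  -  1 )=-9/5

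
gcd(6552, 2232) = 72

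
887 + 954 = 1841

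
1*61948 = 61948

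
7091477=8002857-911380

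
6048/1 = 6048 =6048.00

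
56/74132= 14/18533 = 0.00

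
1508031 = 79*19089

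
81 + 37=118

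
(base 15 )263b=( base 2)1111111011100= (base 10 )8156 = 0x1fdc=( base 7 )32531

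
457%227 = 3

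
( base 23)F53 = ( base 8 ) 17565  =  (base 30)8SD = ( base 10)8053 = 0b1111101110101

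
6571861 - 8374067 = -1802206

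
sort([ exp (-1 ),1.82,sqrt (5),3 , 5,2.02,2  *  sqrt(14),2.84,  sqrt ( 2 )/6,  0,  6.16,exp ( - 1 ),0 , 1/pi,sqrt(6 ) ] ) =[ 0,0,sqrt (2)/6, 1/pi, exp( - 1 ),exp ( - 1), 1.82,2.02,sqrt (5 ),sqrt(6),2.84, 3, 5,6.16,2*sqrt ( 14)]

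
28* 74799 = 2094372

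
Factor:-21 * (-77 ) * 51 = 3^2*7^2 * 11^1 * 17^1 = 82467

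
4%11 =4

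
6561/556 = 6561/556 = 11.80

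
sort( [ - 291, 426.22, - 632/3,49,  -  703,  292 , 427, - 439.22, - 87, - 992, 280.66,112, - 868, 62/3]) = [ - 992,-868, - 703, - 439.22, - 291, -632/3,- 87, 62/3,49,112, 280.66,292,426.22, 427 ] 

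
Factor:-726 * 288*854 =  - 178561152 = -2^7*3^3*7^1*11^2*61^1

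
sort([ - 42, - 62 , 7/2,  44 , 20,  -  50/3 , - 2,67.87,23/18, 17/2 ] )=[ - 62, - 42,-50/3,  -  2,23/18, 7/2,17/2,20,  44,67.87 ]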